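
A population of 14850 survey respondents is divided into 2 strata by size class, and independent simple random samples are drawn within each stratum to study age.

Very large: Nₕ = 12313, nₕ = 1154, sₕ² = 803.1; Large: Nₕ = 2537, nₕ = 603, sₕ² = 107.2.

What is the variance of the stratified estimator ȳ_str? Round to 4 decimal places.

Var(ȳ_str) = Σₕ Wₕ²(1 − fₕ)sₕ²/nₕ with Wₕ = Nₕ/N, N = 14850.
Very large: Wₕ = 0.82915825; term = 0.82915825²·(1 − 0.09372208)·803.1/1154 = 0.43361078.
Large: Wₕ = 0.17084175; term = 0.17084175²·(1 − 0.23768230)·107.2/603 = 0.003955501.
Sum = 0.43756628.

0.4376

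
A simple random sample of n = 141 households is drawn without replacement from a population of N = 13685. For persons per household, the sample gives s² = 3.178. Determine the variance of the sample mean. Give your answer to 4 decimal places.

0.0223

Under SRS without replacement, Var(ȳ) = (1 − f)·s²/n with f = n/N = 141/13685 = 0.01030325.
Var(ȳ) = (1 − 0.01030325)·3.178/141 = 0.98969675·0.022539007 = 0.022306782.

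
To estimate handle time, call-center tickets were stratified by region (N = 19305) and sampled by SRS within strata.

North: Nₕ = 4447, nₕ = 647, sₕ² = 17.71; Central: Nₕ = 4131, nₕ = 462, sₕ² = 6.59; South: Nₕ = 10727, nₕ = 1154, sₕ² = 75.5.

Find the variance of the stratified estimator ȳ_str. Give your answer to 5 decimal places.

0.01985

Var(ȳ_str) = Σₕ Wₕ²(1 − fₕ)sₕ²/nₕ with Wₕ = Nₕ/N, N = 19305.
North: Wₕ = 0.23035483; term = 0.23035483²·(1 − 0.14549134)·17.71/647 = 0.0012411532.
Central: Wₕ = 0.21398601; term = 0.21398601²·(1 − 0.11183733)·6.59/462 = 5.8010517 × 10^-4.
South: Wₕ = 0.55565916; term = 0.55565916²·(1 − 0.10757901)·75.5/1154 = 0.018027183.
Sum = 0.019848441.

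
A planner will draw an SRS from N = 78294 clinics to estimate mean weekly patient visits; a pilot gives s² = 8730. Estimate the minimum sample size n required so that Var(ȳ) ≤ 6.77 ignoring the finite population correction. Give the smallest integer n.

Without fpc, n₀ = s²/D = 8730/6.77 = 1289.5126.
Rounding up, n = 1290.

1290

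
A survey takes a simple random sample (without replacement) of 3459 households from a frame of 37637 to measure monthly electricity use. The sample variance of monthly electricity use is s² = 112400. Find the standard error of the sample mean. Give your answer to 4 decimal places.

Under SRS without replacement, Var(ȳ) = (1 − f)·s²/n with f = n/N = 3459/37637 = 0.09190424.
Var(ȳ) = (1 − 0.09190424)·112400/3459 = 0.90809576·32.494941 = 29.508518.
SE(ȳ) = √(29.508518) = 5.4322.

5.4322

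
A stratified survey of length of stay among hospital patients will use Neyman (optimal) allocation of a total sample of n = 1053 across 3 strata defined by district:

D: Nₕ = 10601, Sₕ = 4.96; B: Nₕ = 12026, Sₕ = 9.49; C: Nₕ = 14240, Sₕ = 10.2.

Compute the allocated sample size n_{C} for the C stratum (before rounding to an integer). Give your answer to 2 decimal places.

490.28

Neyman allocation: nₕ = n·NₕSₕ / Σⱼ NⱼSⱼ.
Σ NⱼSⱼ = 10601·4.96 + 12026·9.49 + 14240·10.2 = 311955.7.
n_{C} = 1053·14240·10.2 / 311955.7 = 490.28.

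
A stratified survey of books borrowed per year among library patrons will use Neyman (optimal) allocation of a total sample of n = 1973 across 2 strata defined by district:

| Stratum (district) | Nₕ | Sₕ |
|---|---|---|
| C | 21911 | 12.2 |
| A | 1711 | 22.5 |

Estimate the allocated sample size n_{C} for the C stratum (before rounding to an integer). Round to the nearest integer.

Neyman allocation: nₕ = n·NₕSₕ / Σⱼ NⱼSⱼ.
Σ NⱼSⱼ = 21911·12.2 + 1711·22.5 = 305811.7.
n_{C} = 1973·21911·12.2 / 305811.7 = 1725.

1725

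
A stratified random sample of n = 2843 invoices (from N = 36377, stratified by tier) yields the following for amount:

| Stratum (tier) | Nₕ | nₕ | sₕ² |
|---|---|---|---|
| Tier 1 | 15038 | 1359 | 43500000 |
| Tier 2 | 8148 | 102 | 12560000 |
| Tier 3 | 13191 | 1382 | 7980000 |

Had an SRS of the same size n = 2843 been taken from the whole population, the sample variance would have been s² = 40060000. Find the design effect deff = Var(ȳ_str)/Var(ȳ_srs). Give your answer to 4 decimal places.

0.9050

Var(ȳ_str) = Σ Wₕ²(1−fₕ)sₕ²/nₕ with Wₕ = Nₕ/36377:
  Tier 1: (15038/36377)²·(1−1359/15038)·43500000/1359 = 4975.772
  Tier 2: (8148/36377)²·(1−102/8148)·12560000/102 = 6100.5186
  Tier 3: (13191/36377)²·(1−1382/13191)·7980000/1382 = 679.72295
  → Var(ȳ_str) = 11756.014.
Var(ȳ_srs) = (1 − 2843/36377)·40060000/2843 = 12989.504.
deff = 11756.014 / 12989.504 = 0.9050.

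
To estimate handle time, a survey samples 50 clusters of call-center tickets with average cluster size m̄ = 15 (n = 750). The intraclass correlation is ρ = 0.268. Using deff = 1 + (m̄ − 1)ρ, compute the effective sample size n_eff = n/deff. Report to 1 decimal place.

deff = 1 + (15 − 1)·0.268 = 1 + 3.752 = 4.752.
n_eff = 750 / 4.752 = 157.8.

157.8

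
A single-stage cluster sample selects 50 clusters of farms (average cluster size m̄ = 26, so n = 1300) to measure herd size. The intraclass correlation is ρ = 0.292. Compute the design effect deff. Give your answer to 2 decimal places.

deff = 1 + (26 − 1)·0.292 = 1 + 7.3 = 8.3.

8.30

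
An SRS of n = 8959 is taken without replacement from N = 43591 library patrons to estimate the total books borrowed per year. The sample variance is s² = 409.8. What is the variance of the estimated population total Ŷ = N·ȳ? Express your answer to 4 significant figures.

6.905 × 10^7

Var(Ŷ) = N²·Var(ȳ) = N²·(1 − n/N)·s²/n.
f = 8959/43591 = 0.20552408; Var(ȳ) = 0.79447592·409.8/8959 = 0.036340689.
Var(Ŷ) = 43591² · 0.036340689 = 6.9053679 × 10^7.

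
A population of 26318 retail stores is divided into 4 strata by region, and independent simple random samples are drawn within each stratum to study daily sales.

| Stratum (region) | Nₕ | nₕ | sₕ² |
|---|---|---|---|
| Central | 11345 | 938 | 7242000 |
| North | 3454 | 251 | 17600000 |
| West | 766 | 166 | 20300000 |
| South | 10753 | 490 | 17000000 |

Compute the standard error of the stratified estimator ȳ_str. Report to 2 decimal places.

Var(ȳ_str) = Σₕ Wₕ²(1 − fₕ)sₕ²/nₕ with Wₕ = Nₕ/N, N = 26318.
Central: Wₕ = 0.43107379; term = 0.43107379²·(1 − 0.08267959)·7242000/938 = 1316.073.
North: Wₕ = 0.13124098; term = 0.13124098²·(1 − 0.07266937)·17600000/251 = 1119.9856.
West: Wₕ = 0.02910556; term = 0.02910556²·(1 − 0.21671018)·20300000/166 = 81.145082.
South: Wₕ = 0.40857968; term = 0.40857968²·(1 − 0.04556868)·17000000/490 = 5527.7838.
Sum = 8044.9875.
SE = √(8044.9875) = 89.69.

89.69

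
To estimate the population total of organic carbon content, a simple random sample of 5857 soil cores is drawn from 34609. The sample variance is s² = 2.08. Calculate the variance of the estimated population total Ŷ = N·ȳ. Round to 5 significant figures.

Var(Ŷ) = N²·Var(ȳ) = N²·(1 − n/N)·s²/n.
f = 5857/34609 = 0.16923344; Var(ȳ) = 0.83076656·2.08/5857 = 2.9503064 × 10^-4.
Var(Ŷ) = 34609² · (2.9503064 × 10^-4) = 353382.65.

353380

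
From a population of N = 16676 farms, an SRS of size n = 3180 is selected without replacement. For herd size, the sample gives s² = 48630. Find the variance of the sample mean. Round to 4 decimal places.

Under SRS without replacement, Var(ȳ) = (1 − f)·s²/n with f = n/N = 3180/16676 = 0.19069321.
Var(ȳ) = (1 − 0.19069321)·48630/3180 = 0.80930679·15.292453 = 12.376286.

12.3763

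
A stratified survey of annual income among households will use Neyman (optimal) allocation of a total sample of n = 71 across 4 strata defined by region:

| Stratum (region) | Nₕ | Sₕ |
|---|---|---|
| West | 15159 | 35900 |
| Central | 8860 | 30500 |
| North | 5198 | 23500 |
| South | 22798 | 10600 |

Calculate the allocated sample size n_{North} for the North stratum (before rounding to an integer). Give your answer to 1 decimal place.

7.4

Neyman allocation: nₕ = n·NₕSₕ / Σⱼ NⱼSⱼ.
Σ NⱼSⱼ = 15159·35900 + 8860·30500 + 5198·23500 + 22798·10600 = 1.1782499 × 10^9.
n_{North} = 71·5198·23500 / (1.1782499 × 10^9) = 7.4.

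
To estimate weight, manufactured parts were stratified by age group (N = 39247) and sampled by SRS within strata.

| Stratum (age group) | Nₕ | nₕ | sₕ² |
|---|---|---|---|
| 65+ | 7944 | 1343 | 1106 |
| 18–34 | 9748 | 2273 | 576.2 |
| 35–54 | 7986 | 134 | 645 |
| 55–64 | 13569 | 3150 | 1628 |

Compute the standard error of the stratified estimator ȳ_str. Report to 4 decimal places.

Var(ȳ_str) = Σₕ Wₕ²(1 − fₕ)sₕ²/nₕ with Wₕ = Nₕ/N, N = 39247.
65+: Wₕ = 0.20241038; term = 0.20241038²·(1 − 0.16905841)·1106/1343 = 0.028035942.
18–34: Wₕ = 0.24837567; term = 0.24837567²·(1 − 0.23317604)·576.2/2273 = 0.011991889.
35–54: Wₕ = 0.20348052; term = 0.20348052²·(1 − 0.01677936)·645/134 = 0.19595285.
55–64: Wₕ = 0.34573343; term = 0.34573343²·(1 − 0.23214681)·1628/3150 = 0.047435644.
Sum = 0.28341633.
SE = √(0.28341633) = 0.5324.

0.5324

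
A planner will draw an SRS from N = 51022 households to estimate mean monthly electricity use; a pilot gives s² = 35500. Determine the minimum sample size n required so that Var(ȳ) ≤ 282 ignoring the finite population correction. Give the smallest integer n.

126

Without fpc, n₀ = s²/D = 35500/282 = 125.8865.
Rounding up, n = 126.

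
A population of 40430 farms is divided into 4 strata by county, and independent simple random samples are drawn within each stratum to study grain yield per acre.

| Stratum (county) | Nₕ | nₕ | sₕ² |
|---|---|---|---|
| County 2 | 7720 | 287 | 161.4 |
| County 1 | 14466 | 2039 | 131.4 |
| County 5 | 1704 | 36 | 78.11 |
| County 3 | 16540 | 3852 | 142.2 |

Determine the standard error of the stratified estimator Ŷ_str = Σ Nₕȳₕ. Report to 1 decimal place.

7600.6

Var(Ŷ_str) = Σₕ Nₕ²(1 − fₕ)sₕ²/nₕ.
County 2: 7720²·(1 − 287/7720)·161.4/287 = 3.2270305 × 10^7.
County 1: 14466²·(1 − 2039/14466)·131.4/2039 = 1.1584916 × 10^7.
County 5: 1704²·(1 − 36/1704)·78.11/36 = 6.1669407 × 10^6.
County 3: 16540²·(1 − 3852/16540)·142.2/3852 = 7.7471505 × 10^6.
Sum = 5.7769312 × 10^7.
SE = √(5.7769312 × 10^7) = 7600.6.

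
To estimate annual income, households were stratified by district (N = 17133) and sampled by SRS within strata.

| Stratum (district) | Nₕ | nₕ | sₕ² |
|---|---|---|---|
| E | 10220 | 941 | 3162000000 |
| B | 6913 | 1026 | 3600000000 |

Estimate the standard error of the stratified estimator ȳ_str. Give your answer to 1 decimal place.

Var(ȳ_str) = Σₕ Wₕ²(1 − fₕ)sₕ²/nₕ with Wₕ = Nₕ/N, N = 17133.
E: Wₕ = 0.59650966; term = 0.59650966²·(1 − 0.09207436)·3162000000/941 = 1.0855691 × 10^6.
B: Wₕ = 0.40349034; term = 0.40349034²·(1 − 0.14841603)·3600000000/1026 = 486461.98.
Sum = 1.5720311 × 10^6.
SE = √(1.5720311 × 10^6) = 1253.8.

1253.8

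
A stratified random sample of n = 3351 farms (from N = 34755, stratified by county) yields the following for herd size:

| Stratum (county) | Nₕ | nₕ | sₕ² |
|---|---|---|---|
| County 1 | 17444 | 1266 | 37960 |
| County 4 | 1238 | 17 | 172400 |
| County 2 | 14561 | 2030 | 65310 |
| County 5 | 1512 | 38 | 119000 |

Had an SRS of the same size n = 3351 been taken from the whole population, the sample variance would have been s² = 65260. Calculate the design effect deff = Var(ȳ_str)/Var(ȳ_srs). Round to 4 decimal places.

Var(ȳ_str) = Σ Wₕ²(1−fₕ)sₕ²/nₕ with Wₕ = Nₕ/34755:
  County 1: (17444/34755)²·(1−1266/17444)·37960/1266 = 7.0053336
  County 4: (1238/34755)²·(1−17/1238)·172400/17 = 12.690831
  County 2: (14561/34755)²·(1−2030/14561)·65310/2030 = 4.859885
  County 5: (1512/34755)²·(1−38/1512)·119000/38 = 5.7780069
  → Var(ȳ_str) = 30.334057.
Var(ȳ_srs) = (1 − 3351/34755)·65260/3351 = 17.597068.
deff = 30.334057 / 17.597068 = 1.7238.

1.7238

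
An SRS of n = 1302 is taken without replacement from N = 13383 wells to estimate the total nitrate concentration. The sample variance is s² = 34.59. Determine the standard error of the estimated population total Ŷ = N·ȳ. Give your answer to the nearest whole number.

Var(Ŷ) = N²·Var(ȳ) = N²·(1 − n/N)·s²/n.
f = 1302/13383 = 0.09728760; Var(ȳ) = 0.90271240·34.59/1302 = 0.023982198.
Var(Ŷ) = 13383² · 0.023982198 = 4.2953241 × 10^6.
SE(Ŷ) = √(4.2953241 × 10^6) = 2073.

2073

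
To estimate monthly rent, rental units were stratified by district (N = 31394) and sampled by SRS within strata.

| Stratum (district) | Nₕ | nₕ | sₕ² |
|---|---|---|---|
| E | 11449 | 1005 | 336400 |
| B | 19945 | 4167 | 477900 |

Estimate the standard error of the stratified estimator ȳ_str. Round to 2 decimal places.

8.79

Var(ȳ_str) = Σₕ Wₕ²(1 − fₕ)sₕ²/nₕ with Wₕ = Nₕ/N, N = 31394.
E: Wₕ = 0.36468752; term = 0.36468752²·(1 − 0.08778059)·336400/1005 = 40.609817.
B: Wₕ = 0.63531248; term = 0.63531248²·(1 − 0.20892454)·477900/4167 = 36.618978.
Sum = 77.228795.
SE = √(77.228795) = 8.79.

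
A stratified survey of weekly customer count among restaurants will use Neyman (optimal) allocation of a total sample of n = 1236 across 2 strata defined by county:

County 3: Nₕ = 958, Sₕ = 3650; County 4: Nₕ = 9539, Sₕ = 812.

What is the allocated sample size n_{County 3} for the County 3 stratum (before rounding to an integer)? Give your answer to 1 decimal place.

Neyman allocation: nₕ = n·NₕSₕ / Σⱼ NⱼSⱼ.
Σ NⱼSⱼ = 958·3650 + 9539·812 = 1.1242368 × 10^7.
n_{County 3} = 1236·958·3650 / (1.1242368 × 10^7) = 384.4.

384.4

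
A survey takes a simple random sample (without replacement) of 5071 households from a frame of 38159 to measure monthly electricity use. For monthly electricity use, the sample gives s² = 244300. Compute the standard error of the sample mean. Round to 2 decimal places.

Under SRS without replacement, Var(ȳ) = (1 − f)·s²/n with f = n/N = 5071/38159 = 0.13289132.
Var(ȳ) = (1 − 0.13289132)·244300/5071 = 0.86710868·48.175902 = 41.773743.
SE(ȳ) = √(41.773743) = 6.46.

6.46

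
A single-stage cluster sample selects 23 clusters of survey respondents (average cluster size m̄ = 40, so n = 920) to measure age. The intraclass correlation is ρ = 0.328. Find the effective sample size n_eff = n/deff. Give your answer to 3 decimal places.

66.705

deff = 1 + (40 − 1)·0.328 = 1 + 12.792 = 13.792.
n_eff = 920 / 13.792 = 66.705.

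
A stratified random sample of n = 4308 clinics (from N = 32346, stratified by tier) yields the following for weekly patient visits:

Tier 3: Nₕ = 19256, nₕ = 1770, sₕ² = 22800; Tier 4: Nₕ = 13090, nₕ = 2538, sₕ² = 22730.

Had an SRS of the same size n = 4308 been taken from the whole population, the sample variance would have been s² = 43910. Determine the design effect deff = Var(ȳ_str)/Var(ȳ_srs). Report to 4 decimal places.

0.6030

Var(ȳ_str) = Σ Wₕ²(1−fₕ)sₕ²/nₕ with Wₕ = Nₕ/32346:
  Tier 3: (19256/32346)²·(1−1770/19256)·22800/1770 = 4.1455005
  Tier 4: (13090/32346)²·(1−2538/13090)·22730/2538 = 1.1823365
  → Var(ȳ_str) = 5.327837.
Var(ȳ_srs) = (1 − 4308/32346)·43910/4308 = 8.8351554.
deff = 5.327837 / 8.8351554 = 0.6030.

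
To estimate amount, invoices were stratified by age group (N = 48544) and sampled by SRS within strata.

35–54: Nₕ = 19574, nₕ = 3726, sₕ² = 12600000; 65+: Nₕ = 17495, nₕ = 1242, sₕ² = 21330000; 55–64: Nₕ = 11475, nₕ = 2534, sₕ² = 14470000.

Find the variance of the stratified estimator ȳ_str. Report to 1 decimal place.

Var(ȳ_str) = Σₕ Wₕ²(1 − fₕ)sₕ²/nₕ with Wₕ = Nₕ/N, N = 48544.
35–54: Wₕ = 0.40322182; term = 0.40322182²·(1 − 0.19035455)·12600000/3726 = 445.15435.
65+: Wₕ = 0.36039469; term = 0.36039469²·(1 − 0.07099171)·21330000/1242 = 2072.2666.
55–64: Wₕ = 0.23638349; term = 0.23638349²·(1 − 0.22082789)·14470000/2534 = 248.6163.
Sum = 2766.0373.

2766.0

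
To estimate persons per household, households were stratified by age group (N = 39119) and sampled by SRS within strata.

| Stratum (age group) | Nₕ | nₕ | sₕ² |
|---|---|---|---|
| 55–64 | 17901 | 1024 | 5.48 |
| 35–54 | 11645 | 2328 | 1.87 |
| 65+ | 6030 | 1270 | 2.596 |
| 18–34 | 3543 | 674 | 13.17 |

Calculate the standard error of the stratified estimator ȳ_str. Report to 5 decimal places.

0.03580

Var(ȳ_str) = Σₕ Wₕ²(1 − fₕ)sₕ²/nₕ with Wₕ = Nₕ/N, N = 39119.
55–64: Wₕ = 0.45760372; term = 0.45760372²·(1 − 0.05720351)·5.48/1024 = 0.0010565198.
35–54: Wₕ = 0.29768143; term = 0.29768143²·(1 − 0.19991413)·1.87/2328 = 5.6950656 × 10^-5.
65+: Wₕ = 0.15414504; term = 0.15414504²·(1 − 0.21061360)·2.596/1270 = 3.8339791 × 10^-5.
18–34: Wₕ = 0.09056980; term = 0.09056980²·(1 − 0.19023426)·13.17/674 = 1.2979324 × 10^-4.
Sum = 0.0012816035.
SE = √(0.0012816035) = 0.03580.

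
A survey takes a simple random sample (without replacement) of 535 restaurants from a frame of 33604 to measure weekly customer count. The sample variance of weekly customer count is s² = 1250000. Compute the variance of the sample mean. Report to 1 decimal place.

Under SRS without replacement, Var(ȳ) = (1 − f)·s²/n with f = n/N = 535/33604 = 0.01592072.
Var(ȳ) = (1 − 0.01592072)·1250000/535 = 0.98407928·2336.4486 = 2299.2506.

2299.3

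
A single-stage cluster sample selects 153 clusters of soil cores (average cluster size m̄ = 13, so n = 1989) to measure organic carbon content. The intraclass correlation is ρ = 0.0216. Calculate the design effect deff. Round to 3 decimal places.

deff = 1 + (13 − 1)·0.0216 = 1 + 0.2592 = 1.2592.

1.259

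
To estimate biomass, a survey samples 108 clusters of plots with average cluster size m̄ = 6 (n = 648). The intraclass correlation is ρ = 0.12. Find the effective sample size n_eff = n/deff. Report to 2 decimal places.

deff = 1 + (6 − 1)·0.12 = 1 + 0.6 = 1.6.
n_eff = 648 / 1.6 = 405.00.

405.00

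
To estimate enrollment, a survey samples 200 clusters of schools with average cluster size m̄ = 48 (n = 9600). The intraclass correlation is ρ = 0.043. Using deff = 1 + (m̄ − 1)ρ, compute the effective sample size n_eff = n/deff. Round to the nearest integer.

3178

deff = 1 + (48 − 1)·0.043 = 1 + 2.021 = 3.021.
n_eff = 9600 / 3.021 = 3178.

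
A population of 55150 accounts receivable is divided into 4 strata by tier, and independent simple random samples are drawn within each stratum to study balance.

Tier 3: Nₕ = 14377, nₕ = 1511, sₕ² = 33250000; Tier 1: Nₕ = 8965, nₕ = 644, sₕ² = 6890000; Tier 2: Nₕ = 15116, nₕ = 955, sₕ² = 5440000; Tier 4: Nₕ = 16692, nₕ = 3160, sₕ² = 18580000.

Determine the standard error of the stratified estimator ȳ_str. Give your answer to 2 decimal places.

49.38

Var(ȳ_str) = Σₕ Wₕ²(1 − fₕ)sₕ²/nₕ with Wₕ = Nₕ/N, N = 55150.
Tier 3: Wₕ = 0.26068903; term = 0.26068903²·(1 − 0.10509842)·33250000/1511 = 1338.283.
Tier 1: Wₕ = 0.16255666; term = 0.16255666²·(1 − 0.07183491)·6890000/644 = 262.4026.
Tier 2: Wₕ = 0.27408885; term = 0.27408885²·(1 − 0.06317809)·5440000/955 = 400.8993.
Tier 4: Wₕ = 0.30266546; term = 0.30266546²·(1 − 0.18931225)·18580000/3160 = 436.65452.
Sum = 2438.2394.
SE = √(2438.2394) = 49.38.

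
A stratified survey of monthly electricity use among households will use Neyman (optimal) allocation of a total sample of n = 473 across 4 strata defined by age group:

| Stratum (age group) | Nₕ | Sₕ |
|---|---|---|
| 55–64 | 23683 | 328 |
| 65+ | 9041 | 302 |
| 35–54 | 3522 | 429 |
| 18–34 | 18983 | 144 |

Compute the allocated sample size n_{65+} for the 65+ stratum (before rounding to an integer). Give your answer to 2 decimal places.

Neyman allocation: nₕ = n·NₕSₕ / Σⱼ NⱼSⱼ.
Σ NⱼSⱼ = 23683·328 + 9041·302 + 3522·429 + 18983·144 = 1.4742896 × 10^7.
n_{65+} = 473·9041·302 / (1.4742896 × 10^7) = 87.60.

87.60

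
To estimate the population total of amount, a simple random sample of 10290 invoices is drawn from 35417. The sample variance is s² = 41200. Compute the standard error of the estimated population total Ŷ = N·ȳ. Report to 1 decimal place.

Var(Ŷ) = N²·Var(ȳ) = N²·(1 − n/N)·s²/n.
f = 10290/35417 = 0.29053844; Var(ȳ) = 0.70946156·41200/10290 = 2.8406041.
Var(Ŷ) = 35417² · 2.8406041 = 3.5631512 × 10^9.
SE(Ŷ) = √(3.5631512 × 10^9) = 59692.1.

59692.1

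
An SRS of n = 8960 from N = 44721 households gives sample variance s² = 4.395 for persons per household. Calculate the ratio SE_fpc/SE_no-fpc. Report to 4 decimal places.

f = n/N = 8960/44721 = 0.20035330.
SE_no-fpc = √(s²/n) = 0.022147537; SE_fpc = √((1−f)s²/n) = 0.019804985.
Ratio = √(1−f) = 0.89422967.

0.8942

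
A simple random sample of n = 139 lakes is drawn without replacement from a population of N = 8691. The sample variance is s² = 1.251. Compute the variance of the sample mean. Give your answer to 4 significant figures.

Under SRS without replacement, Var(ȳ) = (1 − f)·s²/n with f = n/N = 139/8691 = 0.01599356.
Var(ȳ) = (1 − 0.01599356)·1.251/139 = 0.98400644·0.009 = 0.008856058.

0.008856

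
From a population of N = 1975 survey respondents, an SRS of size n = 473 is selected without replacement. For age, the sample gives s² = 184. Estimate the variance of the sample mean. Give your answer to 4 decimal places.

0.2958

Under SRS without replacement, Var(ȳ) = (1 − f)·s²/n with f = n/N = 473/1975 = 0.23949367.
Var(ȳ) = (1 − 0.23949367)·184/473 = 0.76050633·0.38900634 = 0.29584179.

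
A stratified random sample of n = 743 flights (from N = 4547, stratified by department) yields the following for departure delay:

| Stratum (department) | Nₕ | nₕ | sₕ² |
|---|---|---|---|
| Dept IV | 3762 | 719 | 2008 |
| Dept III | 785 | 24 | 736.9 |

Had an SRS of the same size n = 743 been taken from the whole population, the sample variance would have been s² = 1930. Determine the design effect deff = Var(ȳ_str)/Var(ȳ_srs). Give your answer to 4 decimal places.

Var(ȳ_str) = Σ Wₕ²(1−fₕ)sₕ²/nₕ with Wₕ = Nₕ/4547:
  Dept IV: (3762/4547)²·(1−719/3762)·2008/719 = 1.5463424
  Dept III: (785/4547)²·(1−24/785)·736.9/24 = 0.88715953
  → Var(ȳ_str) = 2.4335019.
Var(ȳ_srs) = (1 − 743/4547)·1930/743 = 2.1731217.
deff = 2.4335019 / 2.1731217 = 1.1198.

1.1198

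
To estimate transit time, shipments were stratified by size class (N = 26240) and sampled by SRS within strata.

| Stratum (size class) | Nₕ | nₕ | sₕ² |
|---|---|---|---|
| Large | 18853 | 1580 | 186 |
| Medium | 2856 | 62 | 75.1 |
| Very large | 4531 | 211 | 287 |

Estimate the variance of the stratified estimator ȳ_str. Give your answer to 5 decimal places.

0.10838

Var(ȳ_str) = Σₕ Wₕ²(1 − fₕ)sₕ²/nₕ with Wₕ = Nₕ/N, N = 26240.
Large: Wₕ = 0.71848323; term = 0.71848323²·(1 − 0.08380629)·186/1580 = 0.055677078.
Medium: Wₕ = 0.10884146; term = 0.10884146²·(1 − 0.02170868)·75.1/62 = 0.014037998.
Very large: Wₕ = 0.17267530; term = 0.17267530²·(1 − 0.04656809)·287/211 = 0.038667811.
Sum = 0.10838289.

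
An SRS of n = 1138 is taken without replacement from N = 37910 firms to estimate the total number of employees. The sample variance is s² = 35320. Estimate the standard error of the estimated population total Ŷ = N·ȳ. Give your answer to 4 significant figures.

208000

Var(Ŷ) = N²·Var(ȳ) = N²·(1 − n/N)·s²/n.
f = 1138/37910 = 0.03001846; Var(ȳ) = 0.96998154·35320/1138 = 30.105227.
Var(Ŷ) = 37910² · 30.105227 = 4.3266272 × 10^10.
SE(Ŷ) = √(4.3266272 × 10^10) = 208000.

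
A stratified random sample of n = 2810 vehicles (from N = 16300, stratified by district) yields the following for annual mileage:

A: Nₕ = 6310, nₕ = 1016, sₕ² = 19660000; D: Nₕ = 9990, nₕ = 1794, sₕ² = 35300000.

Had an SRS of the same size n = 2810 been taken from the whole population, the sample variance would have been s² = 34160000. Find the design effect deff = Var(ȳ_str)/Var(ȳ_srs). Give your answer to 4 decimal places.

0.8445

Var(ȳ_str) = Σ Wₕ²(1−fₕ)sₕ²/nₕ with Wₕ = Nₕ/16300:
  A: (6310/16300)²·(1−1016/6310)·19660000/1016 = 2432.9204
  D: (9990/16300)²·(1−1794/9990)·35300000/1794 = 6063.7948
  → Var(ȳ_str) = 8496.7152.
Var(ȳ_srs) = (1 − 2810/16300)·34160000/2810 = 10060.878.
deff = 8496.7152 / 10060.878 = 0.8445.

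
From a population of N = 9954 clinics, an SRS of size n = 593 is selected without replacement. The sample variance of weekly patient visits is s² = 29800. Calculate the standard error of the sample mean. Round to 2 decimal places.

6.87

Under SRS without replacement, Var(ȳ) = (1 − f)·s²/n with f = n/N = 593/9954 = 0.05957404.
Var(ȳ) = (1 − 0.05957404)·29800/593 = 0.94042596·50.252951 = 47.25918.
SE(ȳ) = √(47.25918) = 6.87.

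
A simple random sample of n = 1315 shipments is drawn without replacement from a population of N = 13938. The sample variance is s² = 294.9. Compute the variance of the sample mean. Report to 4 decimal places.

0.2031

Under SRS without replacement, Var(ȳ) = (1 − f)·s²/n with f = n/N = 1315/13938 = 0.09434639.
Var(ȳ) = (1 − 0.09434639)·294.9/1315 = 0.90565361·0.22425856 = 0.20310057.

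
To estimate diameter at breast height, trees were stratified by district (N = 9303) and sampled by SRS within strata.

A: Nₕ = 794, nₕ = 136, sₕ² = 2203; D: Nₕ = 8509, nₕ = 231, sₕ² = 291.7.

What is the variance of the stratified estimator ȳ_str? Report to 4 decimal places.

1.1255

Var(ȳ_str) = Σₕ Wₕ²(1 − fₕ)sₕ²/nₕ with Wₕ = Nₕ/N, N = 9303.
A: Wₕ = 0.08534881; term = 0.08534881²·(1 − 0.17128463)·2203/136 = 0.097785834.
D: Wₕ = 0.91465119; term = 0.91465119²·(1 − 0.02714773)·291.7/231 = 1.0277379.
Sum = 1.1255237.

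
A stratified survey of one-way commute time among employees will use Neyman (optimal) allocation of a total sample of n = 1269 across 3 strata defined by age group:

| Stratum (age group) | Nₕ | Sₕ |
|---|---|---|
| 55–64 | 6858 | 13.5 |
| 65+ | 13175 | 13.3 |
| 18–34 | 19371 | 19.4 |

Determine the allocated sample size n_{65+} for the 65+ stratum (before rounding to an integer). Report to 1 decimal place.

345.5

Neyman allocation: nₕ = n·NₕSₕ / Σⱼ NⱼSⱼ.
Σ NⱼSⱼ = 6858·13.5 + 13175·13.3 + 19371·19.4 = 643607.9.
n_{65+} = 1269·13175·13.3 / 643607.9 = 345.5.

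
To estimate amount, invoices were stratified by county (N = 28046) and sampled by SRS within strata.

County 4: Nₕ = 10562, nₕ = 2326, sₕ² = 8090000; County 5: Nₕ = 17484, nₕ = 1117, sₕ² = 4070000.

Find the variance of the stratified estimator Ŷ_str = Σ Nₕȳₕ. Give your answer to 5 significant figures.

Var(Ŷ_str) = Σₕ Nₕ²(1 − fₕ)sₕ²/nₕ.
County 4: 10562²·(1 − 2326/10562)·8090000/2326 = 3.0255289 × 10^11.
County 5: 17484²·(1 − 1117/17484)·4070000/1117 = 1.0426802 × 10^12.
Sum = 1.3452331 × 10^12.

1.3452 × 10^12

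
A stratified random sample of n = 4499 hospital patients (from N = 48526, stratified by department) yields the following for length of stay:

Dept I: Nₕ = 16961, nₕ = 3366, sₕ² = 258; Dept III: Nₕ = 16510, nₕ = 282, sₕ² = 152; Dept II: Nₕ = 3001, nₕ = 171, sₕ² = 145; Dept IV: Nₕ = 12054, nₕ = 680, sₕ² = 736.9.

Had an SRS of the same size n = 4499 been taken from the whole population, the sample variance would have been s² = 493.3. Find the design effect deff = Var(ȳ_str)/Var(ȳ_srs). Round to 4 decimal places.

Var(ȳ_str) = Σ Wₕ²(1−fₕ)sₕ²/nₕ with Wₕ = Nₕ/48526:
  Dept I: (16961/48526)²·(1−3366/16961)·258/3366 = 0.0075056321
  Dept III: (16510/48526)²·(1−282/16510)·152/282 = 0.061327825
  Dept II: (3001/48526)²·(1−171/3001)·145/171 = 0.0030582666
  Dept IV: (12054/48526)²·(1−680/12054)·736.9/680 = 0.063095018
  → Var(ȳ_str) = 0.13498674.
Var(ȳ_srs) = (1 − 4499/48526)·493.3/4499 = 0.099480904.
deff = 0.13498674 / 0.099480904 = 1.3569.

1.3569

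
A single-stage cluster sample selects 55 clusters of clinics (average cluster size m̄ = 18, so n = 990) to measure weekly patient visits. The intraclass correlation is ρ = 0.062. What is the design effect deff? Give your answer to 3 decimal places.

2.054

deff = 1 + (18 − 1)·0.062 = 1 + 1.054 = 2.054.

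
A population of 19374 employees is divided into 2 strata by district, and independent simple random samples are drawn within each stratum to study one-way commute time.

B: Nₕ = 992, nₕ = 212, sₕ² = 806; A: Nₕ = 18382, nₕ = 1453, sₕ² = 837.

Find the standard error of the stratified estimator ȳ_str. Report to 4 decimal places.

0.6967

Var(ȳ_str) = Σₕ Wₕ²(1 − fₕ)sₕ²/nₕ with Wₕ = Nₕ/N, N = 19374.
B: Wₕ = 0.05120264; term = 0.05120264²·(1 − 0.21370968)·806/212 = 0.0078373071.
A: Wₕ = 0.94879736; term = 0.94879736²·(1 − 0.07904472)·837/1453 = 0.47757911.
Sum = 0.48541642.
SE = √(0.48541642) = 0.6967.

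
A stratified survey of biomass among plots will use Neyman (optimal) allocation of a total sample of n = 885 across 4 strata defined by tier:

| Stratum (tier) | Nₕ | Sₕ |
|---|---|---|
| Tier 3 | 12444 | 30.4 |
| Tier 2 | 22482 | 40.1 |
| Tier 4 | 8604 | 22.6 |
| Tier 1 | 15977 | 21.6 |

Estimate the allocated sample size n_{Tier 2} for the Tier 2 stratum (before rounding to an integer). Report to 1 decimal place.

438.5

Neyman allocation: nₕ = n·NₕSₕ / Σⱼ NⱼSⱼ.
Σ NⱼSⱼ = 12444·30.4 + 22482·40.1 + 8604·22.6 + 15977·21.6 = 1.8193794 × 10^6.
n_{Tier 2} = 885·22482·40.1 / (1.8193794 × 10^6) = 438.5.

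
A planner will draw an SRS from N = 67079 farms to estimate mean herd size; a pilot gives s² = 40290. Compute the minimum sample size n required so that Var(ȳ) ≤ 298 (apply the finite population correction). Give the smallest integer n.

Without fpc, n₀ = s²/D = 40290/298 = 135.2013.
With fpc, (1 − n/N)·s²/n ≤ D requires n ≥ n₀/(1 + n₀/N) = 135.2013/(1 + 135.2013/67079) = 134.9293.
Rounding up, n = 135.

135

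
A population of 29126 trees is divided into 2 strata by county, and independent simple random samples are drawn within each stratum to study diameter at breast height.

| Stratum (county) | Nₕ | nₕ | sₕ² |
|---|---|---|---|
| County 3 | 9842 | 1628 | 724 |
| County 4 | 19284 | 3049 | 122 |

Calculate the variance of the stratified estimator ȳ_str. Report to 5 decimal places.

0.05715

Var(ȳ_str) = Σₕ Wₕ²(1 − fₕ)sₕ²/nₕ with Wₕ = Nₕ/N, N = 29126.
County 3: Wₕ = 0.33791114; term = 0.33791114²·(1 − 0.16541353)·724/1628 = 0.042379959.
County 4: Wₕ = 0.66208886; term = 0.66208886²·(1 − 0.15811035)·122/3049 = 0.014766927.
Sum = 0.057146886.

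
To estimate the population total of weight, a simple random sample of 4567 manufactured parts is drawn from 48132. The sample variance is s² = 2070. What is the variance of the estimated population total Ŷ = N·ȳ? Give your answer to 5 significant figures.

Var(Ŷ) = N²·Var(ȳ) = N²·(1 − n/N)·s²/n.
f = 4567/48132 = 0.09488490; Var(ȳ) = 0.90511510·2070/4567 = 0.41024486.
Var(Ŷ) = 48132² · 0.41024486 = 9.5040993 × 10^8.

9.5041 × 10^8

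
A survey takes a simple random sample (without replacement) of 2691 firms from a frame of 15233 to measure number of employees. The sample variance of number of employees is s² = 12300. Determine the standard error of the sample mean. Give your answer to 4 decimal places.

Under SRS without replacement, Var(ȳ) = (1 − f)·s²/n with f = n/N = 2691/15233 = 0.17665594.
Var(ȳ) = (1 − 0.17665594)·12300/2691 = 0.82334406·4.5707915 = 3.763334.
SE(ȳ) = √(3.763334) = 1.9399.

1.9399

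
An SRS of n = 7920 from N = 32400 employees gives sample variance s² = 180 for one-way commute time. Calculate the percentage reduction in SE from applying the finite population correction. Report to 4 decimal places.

13.0773

f = n/N = 7920/32400 = 0.24444444.
SE_no-fpc = √(s²/n) = 0.15075567; SE_fpc = √((1−f)s²/n) = 0.1310409.
Ratio = √(1−f) = 0.86922699. Reduction = 100·(1 − 0.86922699) = 13.0773%.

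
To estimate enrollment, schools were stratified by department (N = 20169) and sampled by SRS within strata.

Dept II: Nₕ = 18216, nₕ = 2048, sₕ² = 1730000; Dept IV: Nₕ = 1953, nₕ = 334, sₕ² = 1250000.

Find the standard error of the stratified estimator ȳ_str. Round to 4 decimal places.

Var(ȳ_str) = Σₕ Wₕ²(1 − fₕ)sₕ²/nₕ with Wₕ = Nₕ/N, N = 20169.
Dept II: Wₕ = 0.90316823; term = 0.90316823²·(1 − 0.11242863)·1730000/2048 = 611.58488.
Dept IV: Wₕ = 0.09683177; term = 0.09683177²·(1 − 0.17101895)·1250000/334 = 29.090012.
Sum = 640.67489.
SE = √(640.67489) = 25.3116.

25.3116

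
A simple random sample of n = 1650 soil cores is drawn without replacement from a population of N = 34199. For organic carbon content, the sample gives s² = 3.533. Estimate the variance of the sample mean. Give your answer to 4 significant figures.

Under SRS without replacement, Var(ȳ) = (1 − f)·s²/n with f = n/N = 1650/34199 = 0.04824702.
Var(ȳ) = (1 − 0.04824702)·3.533/1650 = 0.95175298·0.0021412121 = 0.002037905.

0.002038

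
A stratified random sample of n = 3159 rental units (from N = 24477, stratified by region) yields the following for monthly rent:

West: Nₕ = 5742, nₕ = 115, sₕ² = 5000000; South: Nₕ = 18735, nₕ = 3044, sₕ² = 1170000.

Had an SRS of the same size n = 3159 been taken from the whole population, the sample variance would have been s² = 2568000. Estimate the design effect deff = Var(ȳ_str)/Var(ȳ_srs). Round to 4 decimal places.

Var(ȳ_str) = Σ Wₕ²(1−fₕ)sₕ²/nₕ with Wₕ = Nₕ/24477:
  West: (5742/24477)²·(1−115/5742)·5000000/115 = 2344.7465
  South: (18735/24477)²·(1−3044/18735)·1170000/3044 = 188.59456
  → Var(ȳ_str) = 2533.3411.
Var(ȳ_srs) = (1 − 3159/24477)·2568000/3159 = 708.00066.
deff = 2533.3411 / 708.00066 = 3.5782.

3.5782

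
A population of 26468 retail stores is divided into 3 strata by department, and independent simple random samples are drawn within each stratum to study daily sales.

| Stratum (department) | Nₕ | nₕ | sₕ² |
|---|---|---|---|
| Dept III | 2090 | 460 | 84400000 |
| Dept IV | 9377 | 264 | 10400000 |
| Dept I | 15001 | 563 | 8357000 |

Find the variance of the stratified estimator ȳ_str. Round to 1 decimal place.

10286.5

Var(ȳ_str) = Σₕ Wₕ²(1 − fₕ)sₕ²/nₕ with Wₕ = Nₕ/N, N = 26468.
Dept III: Wₕ = 0.07896328; term = 0.07896328²·(1 − 0.22009569)·84400000/460 = 892.22883.
Dept IV: Wₕ = 0.35427686; term = 0.35427686²·(1 − 0.02815399)·10400000/264 = 4805.2108.
Dept I: Wₕ = 0.56675986; term = 0.56675986²·(1 − 0.03753083)·8357000/563 = 4589.0945.
Sum = 10286.534.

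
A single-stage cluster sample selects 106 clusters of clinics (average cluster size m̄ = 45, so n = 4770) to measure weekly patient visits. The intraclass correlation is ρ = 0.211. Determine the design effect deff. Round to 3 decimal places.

deff = 1 + (45 − 1)·0.211 = 1 + 9.284 = 10.284.

10.284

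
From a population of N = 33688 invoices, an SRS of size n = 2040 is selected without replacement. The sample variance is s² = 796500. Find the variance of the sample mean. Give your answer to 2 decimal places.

Under SRS without replacement, Var(ȳ) = (1 − f)·s²/n with f = n/N = 2040/33688 = 0.06055569.
Var(ȳ) = (1 − 0.06055569)·796500/2040 = 0.93944431·390.44118 = 366.79774.

366.80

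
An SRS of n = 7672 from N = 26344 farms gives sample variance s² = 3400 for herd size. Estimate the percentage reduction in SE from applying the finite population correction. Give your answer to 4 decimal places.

15.8112

f = n/N = 7672/26344 = 0.29122381.
SE_no-fpc = √(s²/n) = 0.66571012; SE_fpc = √((1−f)s²/n) = 0.56045368.
Ratio = √(1−f) = 0.84188847. Reduction = 100·(1 − 0.84188847) = 15.8112%.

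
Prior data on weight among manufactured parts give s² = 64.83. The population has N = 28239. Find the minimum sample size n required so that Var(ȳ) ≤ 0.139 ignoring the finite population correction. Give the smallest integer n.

Without fpc, n₀ = s²/D = 64.83/0.139 = 466.4029.
Rounding up, n = 467.

467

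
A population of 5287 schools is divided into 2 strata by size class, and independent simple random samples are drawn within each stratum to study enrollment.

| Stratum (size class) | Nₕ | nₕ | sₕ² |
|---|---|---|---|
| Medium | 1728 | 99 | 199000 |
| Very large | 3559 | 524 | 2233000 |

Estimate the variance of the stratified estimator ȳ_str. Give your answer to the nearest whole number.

1849

Var(ȳ_str) = Σₕ Wₕ²(1 − fₕ)sₕ²/nₕ with Wₕ = Nₕ/N, N = 5287.
Medium: Wₕ = 0.32683942; term = 0.32683942²·(1 − 0.05729167)·199000/99 = 202.42497.
Very large: Wₕ = 0.67316058; term = 0.67316058²·(1 − 0.14723237)·2233000/524 = 1646.7418.
Sum = 1849.1668.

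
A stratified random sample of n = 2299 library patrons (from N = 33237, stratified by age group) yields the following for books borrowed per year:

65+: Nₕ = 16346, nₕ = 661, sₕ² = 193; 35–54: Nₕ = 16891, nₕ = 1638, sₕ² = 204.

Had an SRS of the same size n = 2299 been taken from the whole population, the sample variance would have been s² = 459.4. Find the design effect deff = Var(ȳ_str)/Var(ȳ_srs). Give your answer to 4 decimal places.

0.5205

Var(ȳ_str) = Σ Wₕ²(1−fₕ)sₕ²/nₕ with Wₕ = Nₕ/33237:
  65+: (16346/33237)²·(1−661/16346)·193/661 = 0.067765435
  35–54: (16891/33237)²·(1−1638/16891)·204/1638 = 0.029045795
  → Var(ȳ_str) = 0.09681123.
Var(ȳ_srs) = (1 − 2299/33237)·459.4/2299 = 0.18600407.
deff = 0.09681123 / 0.18600407 = 0.5205.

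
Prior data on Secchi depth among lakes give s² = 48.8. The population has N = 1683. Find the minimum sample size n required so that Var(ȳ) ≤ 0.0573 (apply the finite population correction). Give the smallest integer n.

Without fpc, n₀ = s²/D = 48.8/0.0573 = 851.6579.
With fpc, (1 − n/N)·s²/n ≤ D requires n ≥ n₀/(1 + n₀/N) = 851.6579/(1 + 851.6579/1683) = 565.4965.
Rounding up, n = 566.

566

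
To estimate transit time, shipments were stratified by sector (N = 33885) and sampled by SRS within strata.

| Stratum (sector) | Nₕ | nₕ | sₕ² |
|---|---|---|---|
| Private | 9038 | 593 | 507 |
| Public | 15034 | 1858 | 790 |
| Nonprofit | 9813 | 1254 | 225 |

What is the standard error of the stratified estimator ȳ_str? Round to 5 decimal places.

0.37857

Var(ȳ_str) = Σₕ Wₕ²(1 − fₕ)sₕ²/nₕ with Wₕ = Nₕ/N, N = 33885.
Private: Wₕ = 0.26672569; term = 0.26672569²·(1 − 0.06561186)·507/593 = 0.056834269.
Public: Wₕ = 0.44367714; term = 0.44367714²·(1 − 0.12358654)·790/1858 = 0.073354124.
Nonprofit: Wₕ = 0.28959717; term = 0.28959717²·(1 − 0.12778967)·225/1254 = 0.013124864.
Sum = 0.14331326.
SE = √(0.14331326) = 0.37857.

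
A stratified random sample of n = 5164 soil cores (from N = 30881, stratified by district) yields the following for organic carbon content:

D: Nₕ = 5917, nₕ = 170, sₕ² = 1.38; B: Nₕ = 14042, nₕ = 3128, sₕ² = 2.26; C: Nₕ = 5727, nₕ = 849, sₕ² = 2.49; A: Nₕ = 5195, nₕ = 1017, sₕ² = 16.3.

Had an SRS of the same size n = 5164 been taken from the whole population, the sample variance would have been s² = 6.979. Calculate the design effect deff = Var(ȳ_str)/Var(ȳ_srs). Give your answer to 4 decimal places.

0.7608

Var(ȳ_str) = Σ Wₕ²(1−fₕ)sₕ²/nₕ with Wₕ = Nₕ/30881:
  D: (5917/30881)²·(1−170/5917)·1.38/170 = 2.8946111 × 10^-4
  B: (14042/30881)²·(1−3128/14042)·2.26/3128 = 1.1611061 × 10^-4
  C: (5727/30881)²·(1−849/5727)·2.49/849 = 8.5916767 × 10^-5
  A: (5195/30881)²·(1−1017/5195)·16.3/1017 = 3.647858 × 10^-4
  → Var(ȳ_str) = 8.5627429 × 10^-4.
Var(ȳ_srs) = (1 − 5164/30881)·6.979/5164 = 0.0011254752.
deff = (8.5627429 × 10^-4) / 0.0011254752 = 0.7608.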